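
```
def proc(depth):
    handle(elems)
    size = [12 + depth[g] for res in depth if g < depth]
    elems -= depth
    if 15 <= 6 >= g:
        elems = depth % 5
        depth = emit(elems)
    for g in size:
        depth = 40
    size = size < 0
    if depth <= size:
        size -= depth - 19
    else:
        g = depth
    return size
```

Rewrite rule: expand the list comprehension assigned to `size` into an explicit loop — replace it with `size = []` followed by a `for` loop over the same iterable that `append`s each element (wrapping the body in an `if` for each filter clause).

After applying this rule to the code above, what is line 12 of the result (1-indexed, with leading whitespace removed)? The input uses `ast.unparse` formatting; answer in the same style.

Transformed code:
def proc(depth):
    handle(elems)
    size = []
    for res in depth:
        if g < depth:
            size.append(12 + depth[g])
    elems -= depth
    if 15 <= 6 >= g:
        elems = depth % 5
        depth = emit(elems)
    for g in size:
        depth = 40
    size = size < 0
    if depth <= size:
        size -= depth - 19
    else:
        g = depth
    return size

depth = 40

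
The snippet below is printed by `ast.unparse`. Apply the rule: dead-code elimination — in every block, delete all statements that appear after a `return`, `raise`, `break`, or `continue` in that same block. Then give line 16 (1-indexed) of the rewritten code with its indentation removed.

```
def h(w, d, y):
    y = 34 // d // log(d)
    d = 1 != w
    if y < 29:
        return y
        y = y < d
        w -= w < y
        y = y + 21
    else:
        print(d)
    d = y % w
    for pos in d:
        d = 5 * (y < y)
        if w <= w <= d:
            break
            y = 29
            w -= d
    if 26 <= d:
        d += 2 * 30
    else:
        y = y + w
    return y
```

Transformed code:
def h(w, d, y):
    y = 34 // d // log(d)
    d = 1 != w
    if y < 29:
        return y
    else:
        print(d)
    d = y % w
    for pos in d:
        d = 5 * (y < y)
        if w <= w <= d:
            break
    if 26 <= d:
        d += 2 * 30
    else:
        y = y + w
    return y

y = y + w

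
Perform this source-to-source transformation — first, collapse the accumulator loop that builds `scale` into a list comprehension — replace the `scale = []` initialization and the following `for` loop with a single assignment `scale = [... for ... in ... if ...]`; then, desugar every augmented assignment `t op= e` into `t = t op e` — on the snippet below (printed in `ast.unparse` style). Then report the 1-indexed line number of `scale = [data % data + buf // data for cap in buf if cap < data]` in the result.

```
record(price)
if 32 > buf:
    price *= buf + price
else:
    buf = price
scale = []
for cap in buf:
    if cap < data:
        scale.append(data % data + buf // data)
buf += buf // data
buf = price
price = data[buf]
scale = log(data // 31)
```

6

Transformed code:
record(price)
if 32 > buf:
    price = price * (buf + price)
else:
    buf = price
scale = [data % data + buf // data for cap in buf if cap < data]
buf = buf + buf // data
buf = price
price = data[buf]
scale = log(data // 31)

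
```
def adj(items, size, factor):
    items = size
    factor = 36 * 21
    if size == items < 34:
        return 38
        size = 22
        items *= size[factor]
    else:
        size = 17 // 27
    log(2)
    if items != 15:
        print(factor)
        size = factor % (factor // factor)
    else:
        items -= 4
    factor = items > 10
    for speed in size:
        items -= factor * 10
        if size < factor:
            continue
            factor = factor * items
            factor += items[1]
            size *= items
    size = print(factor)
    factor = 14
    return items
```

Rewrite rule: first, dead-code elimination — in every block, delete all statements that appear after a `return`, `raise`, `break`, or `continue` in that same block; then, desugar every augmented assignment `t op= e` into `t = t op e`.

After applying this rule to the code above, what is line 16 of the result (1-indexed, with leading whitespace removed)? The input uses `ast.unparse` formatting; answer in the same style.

items = items - factor * 10

Transformed code:
def adj(items, size, factor):
    items = size
    factor = 36 * 21
    if size == items < 34:
        return 38
    else:
        size = 17 // 27
    log(2)
    if items != 15:
        print(factor)
        size = factor % (factor // factor)
    else:
        items = items - 4
    factor = items > 10
    for speed in size:
        items = items - factor * 10
        if size < factor:
            continue
    size = print(factor)
    factor = 14
    return items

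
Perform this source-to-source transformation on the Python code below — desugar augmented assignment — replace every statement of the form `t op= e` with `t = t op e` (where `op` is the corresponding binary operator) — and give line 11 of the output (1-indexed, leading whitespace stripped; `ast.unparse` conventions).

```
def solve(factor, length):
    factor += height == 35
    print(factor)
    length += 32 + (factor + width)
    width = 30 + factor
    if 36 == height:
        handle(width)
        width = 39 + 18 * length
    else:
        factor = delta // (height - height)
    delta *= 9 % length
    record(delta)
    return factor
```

Transformed code:
def solve(factor, length):
    factor = factor + (height == 35)
    print(factor)
    length = length + (32 + (factor + width))
    width = 30 + factor
    if 36 == height:
        handle(width)
        width = 39 + 18 * length
    else:
        factor = delta // (height - height)
    delta = delta * (9 % length)
    record(delta)
    return factor

delta = delta * (9 % length)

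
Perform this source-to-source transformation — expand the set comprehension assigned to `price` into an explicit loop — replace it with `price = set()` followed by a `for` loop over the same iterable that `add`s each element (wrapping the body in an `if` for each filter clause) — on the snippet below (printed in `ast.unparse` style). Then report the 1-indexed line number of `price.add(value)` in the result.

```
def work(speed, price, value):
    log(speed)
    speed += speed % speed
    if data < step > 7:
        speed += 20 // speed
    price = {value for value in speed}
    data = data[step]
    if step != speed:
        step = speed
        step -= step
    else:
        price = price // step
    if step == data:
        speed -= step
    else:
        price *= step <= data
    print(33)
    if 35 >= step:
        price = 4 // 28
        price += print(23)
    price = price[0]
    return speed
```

Transformed code:
def work(speed, price, value):
    log(speed)
    speed += speed % speed
    if data < step > 7:
        speed += 20 // speed
    price = set()
    for value in speed:
        price.add(value)
    data = data[step]
    if step != speed:
        step = speed
        step -= step
    else:
        price = price // step
    if step == data:
        speed -= step
    else:
        price *= step <= data
    print(33)
    if 35 >= step:
        price = 4 // 28
        price += print(23)
    price = price[0]
    return speed

8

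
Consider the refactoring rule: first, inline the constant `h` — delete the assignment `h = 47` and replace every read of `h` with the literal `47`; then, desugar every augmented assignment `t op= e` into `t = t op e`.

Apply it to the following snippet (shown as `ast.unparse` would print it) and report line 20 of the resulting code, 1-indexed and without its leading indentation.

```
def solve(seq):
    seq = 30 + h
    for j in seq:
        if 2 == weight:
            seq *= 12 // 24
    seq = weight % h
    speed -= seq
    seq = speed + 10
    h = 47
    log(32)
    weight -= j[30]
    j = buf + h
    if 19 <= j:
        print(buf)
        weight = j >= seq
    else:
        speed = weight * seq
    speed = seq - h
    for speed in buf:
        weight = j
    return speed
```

Transformed code:
def solve(seq):
    seq = 30 + 47
    for j in seq:
        if 2 == weight:
            seq = seq * (12 // 24)
    seq = weight % 47
    speed = speed - seq
    seq = speed + 10
    log(32)
    weight = weight - j[30]
    j = buf + 47
    if 19 <= j:
        print(buf)
        weight = j >= seq
    else:
        speed = weight * seq
    speed = seq - 47
    for speed in buf:
        weight = j
    return speed

return speed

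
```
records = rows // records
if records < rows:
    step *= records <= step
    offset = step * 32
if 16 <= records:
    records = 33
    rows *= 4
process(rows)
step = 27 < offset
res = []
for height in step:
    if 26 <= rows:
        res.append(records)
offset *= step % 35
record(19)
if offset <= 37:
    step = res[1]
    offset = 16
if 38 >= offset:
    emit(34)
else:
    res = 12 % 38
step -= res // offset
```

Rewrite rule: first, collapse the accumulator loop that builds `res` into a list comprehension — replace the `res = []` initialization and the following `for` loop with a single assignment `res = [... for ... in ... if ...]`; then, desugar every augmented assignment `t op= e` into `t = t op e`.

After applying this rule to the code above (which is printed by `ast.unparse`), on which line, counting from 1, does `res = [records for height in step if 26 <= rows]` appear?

10

Transformed code:
records = rows // records
if records < rows:
    step = step * (records <= step)
    offset = step * 32
if 16 <= records:
    records = 33
    rows = rows * 4
process(rows)
step = 27 < offset
res = [records for height in step if 26 <= rows]
offset = offset * (step % 35)
record(19)
if offset <= 37:
    step = res[1]
    offset = 16
if 38 >= offset:
    emit(34)
else:
    res = 12 % 38
step = step - res // offset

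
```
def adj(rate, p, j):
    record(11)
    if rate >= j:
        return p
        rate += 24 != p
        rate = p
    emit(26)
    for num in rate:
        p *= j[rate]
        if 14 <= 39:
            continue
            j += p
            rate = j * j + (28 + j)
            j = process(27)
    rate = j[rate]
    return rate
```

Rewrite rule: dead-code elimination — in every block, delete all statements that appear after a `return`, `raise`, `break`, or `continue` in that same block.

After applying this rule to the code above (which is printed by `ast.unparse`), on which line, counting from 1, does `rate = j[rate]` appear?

Transformed code:
def adj(rate, p, j):
    record(11)
    if rate >= j:
        return p
    emit(26)
    for num in rate:
        p *= j[rate]
        if 14 <= 39:
            continue
    rate = j[rate]
    return rate

10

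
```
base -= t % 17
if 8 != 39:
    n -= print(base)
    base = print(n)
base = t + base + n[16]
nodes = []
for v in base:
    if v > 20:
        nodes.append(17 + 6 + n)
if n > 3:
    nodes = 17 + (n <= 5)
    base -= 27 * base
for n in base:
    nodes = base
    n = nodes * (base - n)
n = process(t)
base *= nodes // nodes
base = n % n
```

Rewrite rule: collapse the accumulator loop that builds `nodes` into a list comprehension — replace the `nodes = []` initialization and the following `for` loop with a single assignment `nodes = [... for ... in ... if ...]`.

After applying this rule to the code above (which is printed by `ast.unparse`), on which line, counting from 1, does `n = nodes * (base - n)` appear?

12

Transformed code:
base -= t % 17
if 8 != 39:
    n -= print(base)
    base = print(n)
base = t + base + n[16]
nodes = [17 + 6 + n for v in base if v > 20]
if n > 3:
    nodes = 17 + (n <= 5)
    base -= 27 * base
for n in base:
    nodes = base
    n = nodes * (base - n)
n = process(t)
base *= nodes // nodes
base = n % n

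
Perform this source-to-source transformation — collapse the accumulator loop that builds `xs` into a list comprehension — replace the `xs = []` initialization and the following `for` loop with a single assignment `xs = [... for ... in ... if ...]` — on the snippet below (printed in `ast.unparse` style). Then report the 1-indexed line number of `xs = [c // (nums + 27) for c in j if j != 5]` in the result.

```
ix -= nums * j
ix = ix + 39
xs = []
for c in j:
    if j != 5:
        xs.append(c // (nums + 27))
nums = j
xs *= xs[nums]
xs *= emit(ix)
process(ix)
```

3

Transformed code:
ix -= nums * j
ix = ix + 39
xs = [c // (nums + 27) for c in j if j != 5]
nums = j
xs *= xs[nums]
xs *= emit(ix)
process(ix)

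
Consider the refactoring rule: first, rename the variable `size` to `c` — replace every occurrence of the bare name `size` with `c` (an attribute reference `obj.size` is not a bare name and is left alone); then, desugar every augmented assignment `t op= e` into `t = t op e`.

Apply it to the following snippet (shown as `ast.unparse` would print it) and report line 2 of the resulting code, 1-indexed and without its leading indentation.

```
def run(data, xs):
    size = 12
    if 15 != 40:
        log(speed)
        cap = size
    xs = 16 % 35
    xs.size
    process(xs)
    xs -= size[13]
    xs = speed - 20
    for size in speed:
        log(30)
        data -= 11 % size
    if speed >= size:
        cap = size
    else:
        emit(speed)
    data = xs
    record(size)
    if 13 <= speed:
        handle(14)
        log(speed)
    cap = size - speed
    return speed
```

Transformed code:
def run(data, xs):
    c = 12
    if 15 != 40:
        log(speed)
        cap = c
    xs = 16 % 35
    xs.size
    process(xs)
    xs = xs - c[13]
    xs = speed - 20
    for c in speed:
        log(30)
        data = data - 11 % c
    if speed >= c:
        cap = c
    else:
        emit(speed)
    data = xs
    record(c)
    if 13 <= speed:
        handle(14)
        log(speed)
    cap = c - speed
    return speed

c = 12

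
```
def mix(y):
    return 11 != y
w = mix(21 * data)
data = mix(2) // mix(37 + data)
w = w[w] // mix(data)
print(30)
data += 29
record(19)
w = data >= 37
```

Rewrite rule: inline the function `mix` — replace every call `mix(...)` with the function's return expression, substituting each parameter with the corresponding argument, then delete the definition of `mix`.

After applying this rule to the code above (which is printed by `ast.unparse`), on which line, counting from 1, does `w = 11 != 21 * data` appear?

Transformed code:
w = 11 != 21 * data
data = (11 != 2) // (11 != 37 + data)
w = w[w] // (11 != data)
print(30)
data += 29
record(19)
w = data >= 37

1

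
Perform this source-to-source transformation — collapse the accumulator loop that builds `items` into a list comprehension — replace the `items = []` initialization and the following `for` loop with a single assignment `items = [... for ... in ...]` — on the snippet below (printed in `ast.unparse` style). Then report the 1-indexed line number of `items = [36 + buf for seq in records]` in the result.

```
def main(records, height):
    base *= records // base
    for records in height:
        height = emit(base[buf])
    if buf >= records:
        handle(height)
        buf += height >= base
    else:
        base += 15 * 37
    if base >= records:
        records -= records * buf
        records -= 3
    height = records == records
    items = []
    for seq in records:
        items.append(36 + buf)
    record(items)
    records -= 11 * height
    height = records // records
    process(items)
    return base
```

Transformed code:
def main(records, height):
    base *= records // base
    for records in height:
        height = emit(base[buf])
    if buf >= records:
        handle(height)
        buf += height >= base
    else:
        base += 15 * 37
    if base >= records:
        records -= records * buf
        records -= 3
    height = records == records
    items = [36 + buf for seq in records]
    record(items)
    records -= 11 * height
    height = records // records
    process(items)
    return base

14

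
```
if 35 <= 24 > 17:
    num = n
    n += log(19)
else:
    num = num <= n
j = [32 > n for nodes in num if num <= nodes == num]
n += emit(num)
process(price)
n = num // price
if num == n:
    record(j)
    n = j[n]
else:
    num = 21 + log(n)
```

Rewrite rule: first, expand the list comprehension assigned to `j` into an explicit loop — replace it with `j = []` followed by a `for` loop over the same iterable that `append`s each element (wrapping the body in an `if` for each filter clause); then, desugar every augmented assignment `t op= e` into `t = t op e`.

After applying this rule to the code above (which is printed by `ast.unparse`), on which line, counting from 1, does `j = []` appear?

Transformed code:
if 35 <= 24 > 17:
    num = n
    n = n + log(19)
else:
    num = num <= n
j = []
for nodes in num:
    if num <= nodes == num:
        j.append(32 > n)
n = n + emit(num)
process(price)
n = num // price
if num == n:
    record(j)
    n = j[n]
else:
    num = 21 + log(n)

6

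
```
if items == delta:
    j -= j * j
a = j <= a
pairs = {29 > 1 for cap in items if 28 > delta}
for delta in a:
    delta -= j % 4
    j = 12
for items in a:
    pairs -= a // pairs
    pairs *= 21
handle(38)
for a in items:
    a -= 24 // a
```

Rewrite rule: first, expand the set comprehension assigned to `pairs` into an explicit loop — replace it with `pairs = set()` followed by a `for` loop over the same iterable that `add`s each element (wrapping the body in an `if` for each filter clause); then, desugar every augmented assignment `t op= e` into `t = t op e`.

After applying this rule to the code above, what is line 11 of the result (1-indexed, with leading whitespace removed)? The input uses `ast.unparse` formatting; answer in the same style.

for items in a:

Transformed code:
if items == delta:
    j = j - j * j
a = j <= a
pairs = set()
for cap in items:
    if 28 > delta:
        pairs.add(29 > 1)
for delta in a:
    delta = delta - j % 4
    j = 12
for items in a:
    pairs = pairs - a // pairs
    pairs = pairs * 21
handle(38)
for a in items:
    a = a - 24 // a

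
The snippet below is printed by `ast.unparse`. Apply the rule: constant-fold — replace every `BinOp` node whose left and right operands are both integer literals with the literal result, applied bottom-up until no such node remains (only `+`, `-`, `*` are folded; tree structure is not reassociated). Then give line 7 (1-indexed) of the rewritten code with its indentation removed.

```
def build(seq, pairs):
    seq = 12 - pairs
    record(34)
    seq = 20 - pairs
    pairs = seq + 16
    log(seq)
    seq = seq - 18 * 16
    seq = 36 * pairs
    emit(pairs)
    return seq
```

seq = seq - 288

Transformed code:
def build(seq, pairs):
    seq = 12 - pairs
    record(34)
    seq = 20 - pairs
    pairs = seq + 16
    log(seq)
    seq = seq - 288
    seq = 36 * pairs
    emit(pairs)
    return seq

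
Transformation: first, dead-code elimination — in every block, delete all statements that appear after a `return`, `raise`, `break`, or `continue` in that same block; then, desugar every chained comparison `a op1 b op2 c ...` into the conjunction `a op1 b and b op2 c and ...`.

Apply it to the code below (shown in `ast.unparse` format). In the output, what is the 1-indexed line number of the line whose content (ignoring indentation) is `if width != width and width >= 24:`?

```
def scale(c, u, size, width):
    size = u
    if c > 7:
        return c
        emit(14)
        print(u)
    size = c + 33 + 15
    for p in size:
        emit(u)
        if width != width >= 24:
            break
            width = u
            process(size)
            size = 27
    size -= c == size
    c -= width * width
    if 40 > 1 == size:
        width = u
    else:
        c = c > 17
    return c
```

8

Transformed code:
def scale(c, u, size, width):
    size = u
    if c > 7:
        return c
    size = c + 33 + 15
    for p in size:
        emit(u)
        if width != width and width >= 24:
            break
    size -= c == size
    c -= width * width
    if 40 > 1 and 1 == size:
        width = u
    else:
        c = c > 17
    return c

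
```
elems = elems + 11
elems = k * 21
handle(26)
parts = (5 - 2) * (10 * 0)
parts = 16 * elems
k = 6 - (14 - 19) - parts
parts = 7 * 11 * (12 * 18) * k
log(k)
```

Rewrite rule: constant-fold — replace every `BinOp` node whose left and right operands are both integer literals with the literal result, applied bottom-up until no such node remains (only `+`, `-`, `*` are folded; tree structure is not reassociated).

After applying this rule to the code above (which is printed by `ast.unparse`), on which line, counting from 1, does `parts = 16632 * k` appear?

Transformed code:
elems = elems + 11
elems = k * 21
handle(26)
parts = 0
parts = 16 * elems
k = 11 - parts
parts = 16632 * k
log(k)

7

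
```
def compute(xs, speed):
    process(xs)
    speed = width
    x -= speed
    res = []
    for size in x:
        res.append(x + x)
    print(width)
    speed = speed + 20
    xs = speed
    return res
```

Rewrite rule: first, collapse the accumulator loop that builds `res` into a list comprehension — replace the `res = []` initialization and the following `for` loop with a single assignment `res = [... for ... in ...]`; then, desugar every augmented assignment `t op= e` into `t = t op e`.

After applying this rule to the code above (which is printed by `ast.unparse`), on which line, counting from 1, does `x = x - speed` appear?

Transformed code:
def compute(xs, speed):
    process(xs)
    speed = width
    x = x - speed
    res = [x + x for size in x]
    print(width)
    speed = speed + 20
    xs = speed
    return res

4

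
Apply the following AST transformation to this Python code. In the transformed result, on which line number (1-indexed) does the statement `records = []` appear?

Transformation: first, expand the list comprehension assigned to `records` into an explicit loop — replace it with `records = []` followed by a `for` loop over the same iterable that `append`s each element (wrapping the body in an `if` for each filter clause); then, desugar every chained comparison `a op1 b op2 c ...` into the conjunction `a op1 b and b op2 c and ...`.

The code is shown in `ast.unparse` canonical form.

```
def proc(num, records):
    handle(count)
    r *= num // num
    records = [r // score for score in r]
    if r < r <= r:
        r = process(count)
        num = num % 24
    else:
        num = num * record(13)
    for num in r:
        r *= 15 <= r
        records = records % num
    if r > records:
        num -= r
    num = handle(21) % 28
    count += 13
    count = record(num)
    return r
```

Transformed code:
def proc(num, records):
    handle(count)
    r *= num // num
    records = []
    for score in r:
        records.append(r // score)
    if r < r and r <= r:
        r = process(count)
        num = num % 24
    else:
        num = num * record(13)
    for num in r:
        r *= 15 <= r
        records = records % num
    if r > records:
        num -= r
    num = handle(21) % 28
    count += 13
    count = record(num)
    return r

4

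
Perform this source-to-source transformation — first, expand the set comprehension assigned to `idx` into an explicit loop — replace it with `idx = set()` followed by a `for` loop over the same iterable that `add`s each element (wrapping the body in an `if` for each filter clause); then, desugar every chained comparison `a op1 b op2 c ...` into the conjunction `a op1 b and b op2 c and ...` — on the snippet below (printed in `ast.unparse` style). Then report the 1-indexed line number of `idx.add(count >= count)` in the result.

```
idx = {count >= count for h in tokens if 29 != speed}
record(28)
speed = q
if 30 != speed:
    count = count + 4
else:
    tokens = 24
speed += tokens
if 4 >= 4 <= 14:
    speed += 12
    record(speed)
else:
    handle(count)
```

4

Transformed code:
idx = set()
for h in tokens:
    if 29 != speed:
        idx.add(count >= count)
record(28)
speed = q
if 30 != speed:
    count = count + 4
else:
    tokens = 24
speed += tokens
if 4 >= 4 and 4 <= 14:
    speed += 12
    record(speed)
else:
    handle(count)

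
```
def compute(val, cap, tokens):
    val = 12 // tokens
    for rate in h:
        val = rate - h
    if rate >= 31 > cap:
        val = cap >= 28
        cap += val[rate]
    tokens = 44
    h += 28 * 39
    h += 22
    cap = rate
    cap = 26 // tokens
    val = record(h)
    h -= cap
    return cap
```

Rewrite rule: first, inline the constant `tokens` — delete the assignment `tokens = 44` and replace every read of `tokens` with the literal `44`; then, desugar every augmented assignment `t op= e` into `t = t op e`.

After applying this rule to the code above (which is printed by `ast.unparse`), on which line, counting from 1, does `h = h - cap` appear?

Transformed code:
def compute(val, cap, tokens):
    val = 12 // 44
    for rate in h:
        val = rate - h
    if rate >= 31 > cap:
        val = cap >= 28
        cap = cap + val[rate]
    h = h + 28 * 39
    h = h + 22
    cap = rate
    cap = 26 // 44
    val = record(h)
    h = h - cap
    return cap

13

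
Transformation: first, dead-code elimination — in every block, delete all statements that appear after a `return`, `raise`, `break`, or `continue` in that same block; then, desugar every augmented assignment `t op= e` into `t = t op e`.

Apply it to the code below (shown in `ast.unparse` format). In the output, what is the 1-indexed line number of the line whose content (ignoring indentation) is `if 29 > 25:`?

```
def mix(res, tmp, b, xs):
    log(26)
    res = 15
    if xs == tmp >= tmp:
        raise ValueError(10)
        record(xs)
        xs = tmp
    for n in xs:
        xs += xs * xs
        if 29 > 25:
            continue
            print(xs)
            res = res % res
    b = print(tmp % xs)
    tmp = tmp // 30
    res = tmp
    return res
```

Transformed code:
def mix(res, tmp, b, xs):
    log(26)
    res = 15
    if xs == tmp >= tmp:
        raise ValueError(10)
    for n in xs:
        xs = xs + xs * xs
        if 29 > 25:
            continue
    b = print(tmp % xs)
    tmp = tmp // 30
    res = tmp
    return res

8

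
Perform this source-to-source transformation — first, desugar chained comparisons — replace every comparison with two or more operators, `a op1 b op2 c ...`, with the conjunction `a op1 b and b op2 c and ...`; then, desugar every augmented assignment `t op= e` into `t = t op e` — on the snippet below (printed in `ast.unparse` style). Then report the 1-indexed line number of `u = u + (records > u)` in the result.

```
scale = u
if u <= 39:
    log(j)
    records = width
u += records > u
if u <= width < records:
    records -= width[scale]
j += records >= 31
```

5

Transformed code:
scale = u
if u <= 39:
    log(j)
    records = width
u = u + (records > u)
if u <= width and width < records:
    records = records - width[scale]
j = j + (records >= 31)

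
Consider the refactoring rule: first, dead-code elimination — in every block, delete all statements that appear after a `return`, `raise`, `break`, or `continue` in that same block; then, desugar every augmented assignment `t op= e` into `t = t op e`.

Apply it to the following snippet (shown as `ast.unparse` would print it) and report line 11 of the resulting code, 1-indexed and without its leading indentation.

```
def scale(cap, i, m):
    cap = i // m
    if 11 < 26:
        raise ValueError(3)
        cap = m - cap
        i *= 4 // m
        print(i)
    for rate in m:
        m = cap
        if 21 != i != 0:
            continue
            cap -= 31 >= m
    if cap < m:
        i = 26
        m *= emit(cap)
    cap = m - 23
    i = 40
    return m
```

m = m * emit(cap)

Transformed code:
def scale(cap, i, m):
    cap = i // m
    if 11 < 26:
        raise ValueError(3)
    for rate in m:
        m = cap
        if 21 != i != 0:
            continue
    if cap < m:
        i = 26
        m = m * emit(cap)
    cap = m - 23
    i = 40
    return m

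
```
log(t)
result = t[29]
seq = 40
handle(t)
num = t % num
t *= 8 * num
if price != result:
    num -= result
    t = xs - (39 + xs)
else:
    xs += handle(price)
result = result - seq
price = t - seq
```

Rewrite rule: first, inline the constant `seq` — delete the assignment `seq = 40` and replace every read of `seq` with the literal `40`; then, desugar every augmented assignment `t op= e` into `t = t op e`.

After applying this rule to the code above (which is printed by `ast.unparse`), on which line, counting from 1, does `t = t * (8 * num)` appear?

Transformed code:
log(t)
result = t[29]
handle(t)
num = t % num
t = t * (8 * num)
if price != result:
    num = num - result
    t = xs - (39 + xs)
else:
    xs = xs + handle(price)
result = result - 40
price = t - 40

5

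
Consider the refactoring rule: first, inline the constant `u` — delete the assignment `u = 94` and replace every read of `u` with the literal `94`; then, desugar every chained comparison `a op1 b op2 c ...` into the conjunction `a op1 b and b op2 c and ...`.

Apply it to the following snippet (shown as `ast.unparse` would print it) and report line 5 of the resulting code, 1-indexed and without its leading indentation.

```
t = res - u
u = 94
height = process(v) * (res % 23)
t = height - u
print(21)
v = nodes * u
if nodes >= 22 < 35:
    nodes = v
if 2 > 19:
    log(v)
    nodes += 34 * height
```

Transformed code:
t = res - 94
height = process(v) * (res % 23)
t = height - 94
print(21)
v = nodes * 94
if nodes >= 22 and 22 < 35:
    nodes = v
if 2 > 19:
    log(v)
    nodes += 34 * height

v = nodes * 94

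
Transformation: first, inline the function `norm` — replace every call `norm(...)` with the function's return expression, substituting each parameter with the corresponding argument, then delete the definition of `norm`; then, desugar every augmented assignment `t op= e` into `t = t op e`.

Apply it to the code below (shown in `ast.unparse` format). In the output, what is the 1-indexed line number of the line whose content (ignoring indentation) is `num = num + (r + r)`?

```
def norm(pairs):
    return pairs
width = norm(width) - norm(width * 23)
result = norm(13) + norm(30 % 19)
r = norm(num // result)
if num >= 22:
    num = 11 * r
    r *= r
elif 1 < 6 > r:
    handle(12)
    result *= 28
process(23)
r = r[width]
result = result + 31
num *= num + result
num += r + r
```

14

Transformed code:
width = width - width * 23
result = 13 + 30 % 19
r = num // result
if num >= 22:
    num = 11 * r
    r = r * r
elif 1 < 6 > r:
    handle(12)
    result = result * 28
process(23)
r = r[width]
result = result + 31
num = num * (num + result)
num = num + (r + r)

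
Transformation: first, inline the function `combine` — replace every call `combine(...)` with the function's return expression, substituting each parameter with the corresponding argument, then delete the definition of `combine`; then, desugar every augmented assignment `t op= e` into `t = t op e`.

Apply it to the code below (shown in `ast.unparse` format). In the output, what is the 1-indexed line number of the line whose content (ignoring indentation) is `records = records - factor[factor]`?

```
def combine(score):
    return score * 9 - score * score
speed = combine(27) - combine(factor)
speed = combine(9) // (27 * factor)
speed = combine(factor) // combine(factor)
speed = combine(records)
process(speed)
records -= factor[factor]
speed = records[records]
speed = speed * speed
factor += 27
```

6

Transformed code:
speed = 27 * 9 - 27 * 27 - (factor * 9 - factor * factor)
speed = (9 * 9 - 9 * 9) // (27 * factor)
speed = (factor * 9 - factor * factor) // (factor * 9 - factor * factor)
speed = records * 9 - records * records
process(speed)
records = records - factor[factor]
speed = records[records]
speed = speed * speed
factor = factor + 27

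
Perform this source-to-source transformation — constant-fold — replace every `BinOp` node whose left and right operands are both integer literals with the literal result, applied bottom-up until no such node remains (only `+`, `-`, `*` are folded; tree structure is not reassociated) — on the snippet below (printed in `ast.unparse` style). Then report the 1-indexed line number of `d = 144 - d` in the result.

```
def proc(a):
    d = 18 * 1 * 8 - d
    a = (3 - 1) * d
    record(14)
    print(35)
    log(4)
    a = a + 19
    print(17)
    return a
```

Transformed code:
def proc(a):
    d = 144 - d
    a = 2 * d
    record(14)
    print(35)
    log(4)
    a = a + 19
    print(17)
    return a

2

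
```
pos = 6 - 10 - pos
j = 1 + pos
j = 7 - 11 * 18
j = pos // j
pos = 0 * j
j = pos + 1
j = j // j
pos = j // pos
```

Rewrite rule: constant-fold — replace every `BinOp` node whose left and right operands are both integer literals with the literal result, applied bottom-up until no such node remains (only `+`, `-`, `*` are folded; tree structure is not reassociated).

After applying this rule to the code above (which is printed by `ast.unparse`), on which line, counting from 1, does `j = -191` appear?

Transformed code:
pos = -4 - pos
j = 1 + pos
j = -191
j = pos // j
pos = 0 * j
j = pos + 1
j = j // j
pos = j // pos

3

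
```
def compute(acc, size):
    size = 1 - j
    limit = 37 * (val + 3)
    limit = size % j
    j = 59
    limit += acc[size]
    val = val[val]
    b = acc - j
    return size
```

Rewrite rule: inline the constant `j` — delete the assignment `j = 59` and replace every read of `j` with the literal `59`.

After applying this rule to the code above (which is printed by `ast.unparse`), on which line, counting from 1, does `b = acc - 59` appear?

7

Transformed code:
def compute(acc, size):
    size = 1 - 59
    limit = 37 * (val + 3)
    limit = size % 59
    limit += acc[size]
    val = val[val]
    b = acc - 59
    return size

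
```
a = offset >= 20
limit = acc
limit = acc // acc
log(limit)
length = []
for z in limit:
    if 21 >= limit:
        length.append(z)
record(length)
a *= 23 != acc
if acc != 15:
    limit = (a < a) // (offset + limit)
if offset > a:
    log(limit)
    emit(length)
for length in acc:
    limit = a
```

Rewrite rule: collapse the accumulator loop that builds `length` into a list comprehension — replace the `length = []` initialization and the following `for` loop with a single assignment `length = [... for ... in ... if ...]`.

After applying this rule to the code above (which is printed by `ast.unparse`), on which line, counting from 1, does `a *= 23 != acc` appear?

Transformed code:
a = offset >= 20
limit = acc
limit = acc // acc
log(limit)
length = [z for z in limit if 21 >= limit]
record(length)
a *= 23 != acc
if acc != 15:
    limit = (a < a) // (offset + limit)
if offset > a:
    log(limit)
    emit(length)
for length in acc:
    limit = a

7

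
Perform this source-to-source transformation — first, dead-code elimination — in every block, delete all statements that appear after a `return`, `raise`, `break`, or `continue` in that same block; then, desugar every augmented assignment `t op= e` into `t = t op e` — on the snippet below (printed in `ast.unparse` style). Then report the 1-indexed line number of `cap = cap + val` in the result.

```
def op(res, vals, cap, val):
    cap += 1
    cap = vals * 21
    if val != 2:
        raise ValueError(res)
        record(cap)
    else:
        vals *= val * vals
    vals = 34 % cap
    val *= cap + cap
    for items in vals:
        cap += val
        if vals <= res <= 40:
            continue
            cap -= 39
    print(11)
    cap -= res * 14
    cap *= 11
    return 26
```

11

Transformed code:
def op(res, vals, cap, val):
    cap = cap + 1
    cap = vals * 21
    if val != 2:
        raise ValueError(res)
    else:
        vals = vals * (val * vals)
    vals = 34 % cap
    val = val * (cap + cap)
    for items in vals:
        cap = cap + val
        if vals <= res <= 40:
            continue
    print(11)
    cap = cap - res * 14
    cap = cap * 11
    return 26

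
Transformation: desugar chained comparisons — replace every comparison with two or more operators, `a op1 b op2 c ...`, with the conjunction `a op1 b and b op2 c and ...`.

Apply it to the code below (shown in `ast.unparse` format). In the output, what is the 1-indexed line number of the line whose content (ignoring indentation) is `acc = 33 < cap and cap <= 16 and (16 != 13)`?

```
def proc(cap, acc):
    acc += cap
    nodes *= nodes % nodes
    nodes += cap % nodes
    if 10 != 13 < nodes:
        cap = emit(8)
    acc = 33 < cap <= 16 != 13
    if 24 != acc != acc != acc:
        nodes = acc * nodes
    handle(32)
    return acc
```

Transformed code:
def proc(cap, acc):
    acc += cap
    nodes *= nodes % nodes
    nodes += cap % nodes
    if 10 != 13 and 13 < nodes:
        cap = emit(8)
    acc = 33 < cap and cap <= 16 and (16 != 13)
    if 24 != acc and acc != acc and (acc != acc):
        nodes = acc * nodes
    handle(32)
    return acc

7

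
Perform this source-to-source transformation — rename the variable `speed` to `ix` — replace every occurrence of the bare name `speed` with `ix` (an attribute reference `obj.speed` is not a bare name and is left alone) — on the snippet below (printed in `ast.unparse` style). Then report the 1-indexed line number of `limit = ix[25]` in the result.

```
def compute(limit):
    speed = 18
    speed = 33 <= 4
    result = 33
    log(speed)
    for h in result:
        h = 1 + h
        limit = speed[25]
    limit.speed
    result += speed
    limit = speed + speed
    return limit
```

8

Transformed code:
def compute(limit):
    ix = 18
    ix = 33 <= 4
    result = 33
    log(ix)
    for h in result:
        h = 1 + h
        limit = ix[25]
    limit.speed
    result += ix
    limit = ix + ix
    return limit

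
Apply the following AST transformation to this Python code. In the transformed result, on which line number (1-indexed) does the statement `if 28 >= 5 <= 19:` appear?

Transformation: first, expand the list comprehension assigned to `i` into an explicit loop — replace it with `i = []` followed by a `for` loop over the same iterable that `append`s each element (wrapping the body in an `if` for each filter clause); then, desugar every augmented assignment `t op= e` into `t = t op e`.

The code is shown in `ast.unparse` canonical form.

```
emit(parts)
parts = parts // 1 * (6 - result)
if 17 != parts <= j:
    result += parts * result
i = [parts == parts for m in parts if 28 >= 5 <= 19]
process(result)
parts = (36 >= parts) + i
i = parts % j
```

7

Transformed code:
emit(parts)
parts = parts // 1 * (6 - result)
if 17 != parts <= j:
    result = result + parts * result
i = []
for m in parts:
    if 28 >= 5 <= 19:
        i.append(parts == parts)
process(result)
parts = (36 >= parts) + i
i = parts % j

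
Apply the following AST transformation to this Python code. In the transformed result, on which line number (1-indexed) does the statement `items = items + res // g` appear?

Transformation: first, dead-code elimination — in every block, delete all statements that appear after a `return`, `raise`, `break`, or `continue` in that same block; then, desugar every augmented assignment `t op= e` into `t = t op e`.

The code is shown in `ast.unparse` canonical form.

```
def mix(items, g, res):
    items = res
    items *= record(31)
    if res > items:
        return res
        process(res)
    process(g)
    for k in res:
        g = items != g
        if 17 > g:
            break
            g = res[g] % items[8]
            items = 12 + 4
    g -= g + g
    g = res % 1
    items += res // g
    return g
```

Transformed code:
def mix(items, g, res):
    items = res
    items = items * record(31)
    if res > items:
        return res
    process(g)
    for k in res:
        g = items != g
        if 17 > g:
            break
    g = g - (g + g)
    g = res % 1
    items = items + res // g
    return g

13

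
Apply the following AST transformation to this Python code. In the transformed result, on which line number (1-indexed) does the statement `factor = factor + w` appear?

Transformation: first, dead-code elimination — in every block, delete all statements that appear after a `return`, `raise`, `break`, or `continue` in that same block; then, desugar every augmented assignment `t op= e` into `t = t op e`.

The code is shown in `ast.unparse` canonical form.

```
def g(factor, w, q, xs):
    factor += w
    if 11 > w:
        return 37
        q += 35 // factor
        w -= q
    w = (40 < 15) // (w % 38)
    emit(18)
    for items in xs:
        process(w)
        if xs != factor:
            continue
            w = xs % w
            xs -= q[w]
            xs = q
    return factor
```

Transformed code:
def g(factor, w, q, xs):
    factor = factor + w
    if 11 > w:
        return 37
    w = (40 < 15) // (w % 38)
    emit(18)
    for items in xs:
        process(w)
        if xs != factor:
            continue
    return factor

2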